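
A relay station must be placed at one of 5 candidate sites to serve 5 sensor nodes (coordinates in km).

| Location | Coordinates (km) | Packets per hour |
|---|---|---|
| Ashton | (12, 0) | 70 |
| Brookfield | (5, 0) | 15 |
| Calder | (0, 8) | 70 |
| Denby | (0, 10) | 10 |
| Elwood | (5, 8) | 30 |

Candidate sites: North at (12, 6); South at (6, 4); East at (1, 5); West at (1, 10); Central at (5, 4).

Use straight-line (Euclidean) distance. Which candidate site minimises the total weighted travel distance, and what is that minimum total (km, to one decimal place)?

Total weighted distance at each candidate:
  North (12, 6): total = 1754.8
  South (6, 4): total = 1279.9
  East (1, 5): total = 1364.2
  West (1, 10): total = 1502.9
  Central (5, 4): total = 1270.7
Minimum is at Central with total 1270.7 km.

Central, total 1270.7 km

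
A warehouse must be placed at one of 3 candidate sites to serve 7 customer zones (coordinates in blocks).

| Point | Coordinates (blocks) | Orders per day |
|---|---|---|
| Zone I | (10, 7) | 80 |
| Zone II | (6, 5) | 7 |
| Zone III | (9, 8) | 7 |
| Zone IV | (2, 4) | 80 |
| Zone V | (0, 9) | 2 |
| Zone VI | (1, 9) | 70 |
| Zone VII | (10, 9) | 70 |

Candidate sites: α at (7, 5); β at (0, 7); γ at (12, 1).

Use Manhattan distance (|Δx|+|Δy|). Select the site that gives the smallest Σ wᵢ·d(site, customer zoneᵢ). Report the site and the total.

Total weighted distance at each candidate:
  α (7, 5): total = 2134
  β (0, 7): total = 2380
  γ (12, 1): total = 3890
Minimum is at α with total 2134 blocks.

α, total 2134 blocks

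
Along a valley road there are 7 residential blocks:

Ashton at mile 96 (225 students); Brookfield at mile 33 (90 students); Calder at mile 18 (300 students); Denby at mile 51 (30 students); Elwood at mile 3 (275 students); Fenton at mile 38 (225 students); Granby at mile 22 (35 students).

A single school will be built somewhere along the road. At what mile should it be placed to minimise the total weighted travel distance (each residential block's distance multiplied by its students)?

x = 22

For a sum of weighted absolute distances on a line, the optimum is the weighted median (not the mean). Total weight W = 1180; half-weight = 590.
Sort by position and accumulate weight:
  mile 3 (Elwood, w=275) → cum 275
  mile 18 (Calder, w=300) → cum 575
  mile 22 (Granby, w=35) → cum 610  ≥ 590 → median here
  mile 33 (Brookfield, w=90) → cum 700
  mile 38 (Fenton, w=225) → cum 925
  mile 51 (Denby, w=30) → cum 955
  mile 96 (Ashton, w=225) → cum 1180
Optimal location: mile 22.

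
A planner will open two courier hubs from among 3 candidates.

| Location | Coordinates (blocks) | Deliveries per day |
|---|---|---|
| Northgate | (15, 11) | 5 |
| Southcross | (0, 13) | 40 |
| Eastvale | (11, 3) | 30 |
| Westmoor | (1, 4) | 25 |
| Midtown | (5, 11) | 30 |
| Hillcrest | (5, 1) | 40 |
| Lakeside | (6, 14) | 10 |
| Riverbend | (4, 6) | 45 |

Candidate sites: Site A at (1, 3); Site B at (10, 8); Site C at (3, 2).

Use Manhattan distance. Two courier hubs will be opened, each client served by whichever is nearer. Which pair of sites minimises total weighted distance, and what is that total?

{Site A, Site B}, total 1535

Evaluate every pair (each demand assigned to the nearer of the two):
  {Site A, Site B}: total = 1535
  {Site B, Site C}: total = 1565
  {Site A, Site C}: total = 1665
Best pair: {Site A, Site B} with total 1535.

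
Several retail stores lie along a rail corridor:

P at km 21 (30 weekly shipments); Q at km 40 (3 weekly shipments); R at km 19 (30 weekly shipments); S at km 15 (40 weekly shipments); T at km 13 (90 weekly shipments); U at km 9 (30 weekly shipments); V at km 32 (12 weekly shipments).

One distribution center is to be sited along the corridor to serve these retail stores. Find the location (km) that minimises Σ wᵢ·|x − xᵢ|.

For a sum of weighted absolute distances on a line, the optimum is the weighted median (not the mean). Total weight W = 235; half-weight = 117.5.
Sort by position and accumulate weight:
  km 9 (U, w=30) → cum 30
  km 13 (T, w=90) → cum 120  ≥ 117.5 → median here
  km 15 (S, w=40) → cum 160
  km 19 (R, w=30) → cum 190
  km 21 (P, w=30) → cum 220
  km 32 (V, w=12) → cum 232
  km 40 (Q, w=3) → cum 235
Optimal location: km 13.

x = 13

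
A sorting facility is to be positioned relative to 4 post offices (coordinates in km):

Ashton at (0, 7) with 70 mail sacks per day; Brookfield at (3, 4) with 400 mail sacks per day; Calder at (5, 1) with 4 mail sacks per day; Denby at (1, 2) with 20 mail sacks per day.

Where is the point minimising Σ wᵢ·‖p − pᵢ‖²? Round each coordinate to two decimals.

(2.51, 4.32)

The minimiser of Σwᵢ‖p−pᵢ‖² is the weighted centroid p* = (Σwᵢpᵢ)/(Σwᵢ).
Σwᵢ = 494.
Σwᵢxᵢ = 70·0 + 400·3 + 4·5 + 20·1 = 1240.
Σwᵢyᵢ = 70·7 + 400·4 + 4·1 + 20·2 = 2134.
x* = 1240/494 = 2.51, y* = 2134/494 = 4.32.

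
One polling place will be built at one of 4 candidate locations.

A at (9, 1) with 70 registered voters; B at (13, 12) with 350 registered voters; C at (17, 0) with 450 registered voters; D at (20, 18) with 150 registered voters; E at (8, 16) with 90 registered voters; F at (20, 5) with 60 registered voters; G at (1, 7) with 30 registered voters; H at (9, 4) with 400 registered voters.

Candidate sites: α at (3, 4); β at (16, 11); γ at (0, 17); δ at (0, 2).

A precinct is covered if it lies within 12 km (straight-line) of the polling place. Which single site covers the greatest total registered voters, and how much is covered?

β, covering 1500

Coverage radius r = 12 km; a point is covered iff (Δx)²+(Δy)² ≤ 12² = 144.
  α (3, 4): covers {A, G, H} → 500
  β (16, 11): covers {B, C, D, E, F, H} → 1500
  γ (0, 17): covers {E, G} → 120
  δ (0, 2): covers {A, G, H} → 500
Maximum coverage at β: 1500 registered voters.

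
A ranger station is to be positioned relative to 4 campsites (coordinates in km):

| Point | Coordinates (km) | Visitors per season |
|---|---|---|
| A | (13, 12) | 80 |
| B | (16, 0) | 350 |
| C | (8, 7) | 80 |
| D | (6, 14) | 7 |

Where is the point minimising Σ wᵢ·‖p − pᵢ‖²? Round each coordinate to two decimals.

(14.16, 3.13)

The minimiser of Σwᵢ‖p−pᵢ‖² is the weighted centroid p* = (Σwᵢpᵢ)/(Σwᵢ).
Σwᵢ = 517.
Σwᵢxᵢ = 80·13 + 350·16 + 80·8 + 7·6 = 7322.
Σwᵢyᵢ = 80·12 + 350·0 + 80·7 + 7·14 = 1618.
x* = 7322/517 = 14.16, y* = 1618/517 = 3.13.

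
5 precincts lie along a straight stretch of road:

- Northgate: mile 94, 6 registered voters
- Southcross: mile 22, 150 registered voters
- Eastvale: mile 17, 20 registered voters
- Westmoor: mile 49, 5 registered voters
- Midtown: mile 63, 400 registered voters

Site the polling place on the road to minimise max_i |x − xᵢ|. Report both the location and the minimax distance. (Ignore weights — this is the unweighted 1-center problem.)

The 1-center on a line is the midpoint of the two extreme points: leftmost at 17, rightmost at 94.
Optimal location = (17 + 94)/2 = 55.5; maximum distance = (94 − 17)/2 = 38.5.

location 55.5, max distance 38.5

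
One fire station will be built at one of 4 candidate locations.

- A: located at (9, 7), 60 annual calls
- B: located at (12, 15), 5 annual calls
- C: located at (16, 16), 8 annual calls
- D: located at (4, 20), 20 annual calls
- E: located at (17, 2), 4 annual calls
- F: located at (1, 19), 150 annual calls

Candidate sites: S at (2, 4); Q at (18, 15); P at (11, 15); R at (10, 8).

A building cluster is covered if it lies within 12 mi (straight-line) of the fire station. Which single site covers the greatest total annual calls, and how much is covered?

P, covering 243

Coverage radius r = 12 mi; a point is covered iff (Δx)²+(Δy)² ≤ 12² = 144.
  S (2, 4): covers {A} → 60
  Q (18, 15): covers {B, C} → 13
  P (11, 15): covers {A, B, C, D, F} → 243
  R (10, 8): covers {A, B, C, E} → 77
Maximum coverage at P: 243 annual calls.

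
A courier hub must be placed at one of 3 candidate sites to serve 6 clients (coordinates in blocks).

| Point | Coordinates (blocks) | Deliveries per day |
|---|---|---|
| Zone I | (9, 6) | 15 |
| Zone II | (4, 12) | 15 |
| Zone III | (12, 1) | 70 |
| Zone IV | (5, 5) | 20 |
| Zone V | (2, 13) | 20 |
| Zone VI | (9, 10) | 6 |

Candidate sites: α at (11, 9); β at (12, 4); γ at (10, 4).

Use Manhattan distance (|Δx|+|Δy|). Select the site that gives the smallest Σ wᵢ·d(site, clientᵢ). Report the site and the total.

γ, total 1107 blocks

Total weighted distance at each candidate:
  α (11, 9): total = 1333
  β (12, 4): total = 1119
  γ (10, 4): total = 1107
Minimum is at γ with total 1107 blocks.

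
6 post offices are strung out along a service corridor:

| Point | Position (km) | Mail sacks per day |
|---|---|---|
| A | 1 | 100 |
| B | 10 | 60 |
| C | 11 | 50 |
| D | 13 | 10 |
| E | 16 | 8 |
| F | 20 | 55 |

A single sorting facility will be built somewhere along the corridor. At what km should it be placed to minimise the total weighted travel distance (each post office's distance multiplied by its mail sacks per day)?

For a sum of weighted absolute distances on a line, the optimum is the weighted median (not the mean). Total weight W = 283; half-weight = 141.5.
Sort by position and accumulate weight:
  km 1 (A, w=100) → cum 100
  km 10 (B, w=60) → cum 160  ≥ 141.5 → median here
  km 11 (C, w=50) → cum 210
  km 13 (D, w=10) → cum 220
  km 16 (E, w=8) → cum 228
  km 20 (F, w=55) → cum 283
Optimal location: km 10.

x = 10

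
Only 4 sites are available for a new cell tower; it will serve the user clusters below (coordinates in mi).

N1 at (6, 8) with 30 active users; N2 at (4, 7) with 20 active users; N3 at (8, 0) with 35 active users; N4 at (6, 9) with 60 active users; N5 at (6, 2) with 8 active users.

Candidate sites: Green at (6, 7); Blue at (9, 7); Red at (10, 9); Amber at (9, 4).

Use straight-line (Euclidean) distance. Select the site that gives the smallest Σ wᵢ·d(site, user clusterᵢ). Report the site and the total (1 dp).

Total weighted distance at each candidate:
  Green (6, 7): total = 484.8
  Blue (9, 7): total = 705.3
  Red (10, 9): total = 877.4
  Amber (9, 4): total = 789.6
Minimum is at Green with total 484.8 mi.

Green, total 484.8 mi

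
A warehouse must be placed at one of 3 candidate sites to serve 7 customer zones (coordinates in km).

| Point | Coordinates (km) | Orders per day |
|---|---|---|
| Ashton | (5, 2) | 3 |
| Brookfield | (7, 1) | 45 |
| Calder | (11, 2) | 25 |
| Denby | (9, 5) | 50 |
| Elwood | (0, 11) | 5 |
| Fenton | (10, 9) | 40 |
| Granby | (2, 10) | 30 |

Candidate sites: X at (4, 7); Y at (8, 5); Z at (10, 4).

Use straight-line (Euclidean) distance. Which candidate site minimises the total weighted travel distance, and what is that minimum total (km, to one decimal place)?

Y, total 817.5 km

Total weighted distance at each candidate:
  X (4, 7): total = 1190.9
  Y (8, 5): total = 817.5
  Z (10, 4): total = 894.7
Minimum is at Y with total 817.5 km.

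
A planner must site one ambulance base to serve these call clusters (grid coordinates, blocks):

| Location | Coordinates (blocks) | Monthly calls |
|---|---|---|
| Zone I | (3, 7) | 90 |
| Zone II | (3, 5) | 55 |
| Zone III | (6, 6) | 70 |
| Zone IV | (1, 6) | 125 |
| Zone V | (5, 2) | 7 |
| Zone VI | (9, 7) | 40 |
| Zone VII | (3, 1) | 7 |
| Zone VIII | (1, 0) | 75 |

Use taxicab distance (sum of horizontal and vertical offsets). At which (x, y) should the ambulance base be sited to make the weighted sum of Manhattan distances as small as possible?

Manhattan distance separates: Σwᵢ(|x−xᵢ|+|y−yᵢ|) = Σwᵢ|x−xᵢ| + Σwᵢ|y−yᵢ|, so x and y are optimised independently as 1-D weighted medians.
Total weight W = 469; half = 234.5.
x-coordinate, sorted with cumulative weight:
  x=1 (Zone IV, w=125) cum 125
  x=1 (Zone VIII, w=75) cum 200
  x=3 (Zone I, w=90) cum 290  ← median
  x=3 (Zone II, w=55) cum 345
  x=3 (Zone VII, w=7) cum 352
  x=5 (Zone V, w=7) cum 359
  x=6 (Zone III, w=70) cum 429
  x=9 (Zone VI, w=40) cum 469
⇒ x* = 3
y-coordinate, sorted with cumulative weight:
  y=0 (Zone VIII, w=75) cum 75
  y=1 (Zone VII, w=7) cum 82
  y=2 (Zone V, w=7) cum 89
  y=5 (Zone II, w=55) cum 144
  y=6 (Zone III, w=70) cum 214
  y=6 (Zone IV, w=125) cum 339  ← median
  y=7 (Zone I, w=90) cum 429
  y=7 (Zone VI, w=40) cum 469
⇒ y* = 6

(3, 6)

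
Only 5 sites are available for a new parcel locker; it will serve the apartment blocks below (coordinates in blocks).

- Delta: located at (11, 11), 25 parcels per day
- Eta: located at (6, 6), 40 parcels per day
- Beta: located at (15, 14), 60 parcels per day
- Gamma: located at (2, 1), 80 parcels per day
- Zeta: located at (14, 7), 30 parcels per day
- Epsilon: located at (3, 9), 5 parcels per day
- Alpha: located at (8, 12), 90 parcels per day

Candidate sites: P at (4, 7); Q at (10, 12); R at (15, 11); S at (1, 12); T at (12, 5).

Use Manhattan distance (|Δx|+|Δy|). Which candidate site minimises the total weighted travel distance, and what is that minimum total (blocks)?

Q, total 2890 blocks

Total weighted distance at each candidate:
  P (4, 7): total = 3240
  Q (10, 12): total = 2890
  R (15, 11): total = 3620
  S (1, 12): total = 3830
  T (12, 5): total = 3470
Minimum is at Q with total 2890 blocks.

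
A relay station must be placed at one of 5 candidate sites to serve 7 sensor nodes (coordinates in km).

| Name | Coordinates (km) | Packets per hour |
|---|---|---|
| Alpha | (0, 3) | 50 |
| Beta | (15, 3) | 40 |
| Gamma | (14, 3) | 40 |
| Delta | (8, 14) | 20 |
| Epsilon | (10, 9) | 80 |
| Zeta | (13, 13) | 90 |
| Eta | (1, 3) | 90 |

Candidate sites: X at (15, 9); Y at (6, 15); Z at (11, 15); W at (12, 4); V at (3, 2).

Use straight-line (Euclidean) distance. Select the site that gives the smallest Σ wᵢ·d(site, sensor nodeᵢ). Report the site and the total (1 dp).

Total weighted distance at each candidate:
  X (15, 9): total = 3636.5
  Y (6, 15): total = 4294.5
  Z (11, 15): total = 4024.9
  W (12, 4): total = 3273.3
  V (3, 2): total = 3672.7
Minimum is at W with total 3273.3 km.

W, total 3273.3 km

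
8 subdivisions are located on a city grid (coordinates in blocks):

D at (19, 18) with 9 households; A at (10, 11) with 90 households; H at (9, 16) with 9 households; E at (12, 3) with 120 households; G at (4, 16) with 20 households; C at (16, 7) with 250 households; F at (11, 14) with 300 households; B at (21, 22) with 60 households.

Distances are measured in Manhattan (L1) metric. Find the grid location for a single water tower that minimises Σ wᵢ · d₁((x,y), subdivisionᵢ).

Manhattan distance separates: Σwᵢ(|x−xᵢ|+|y−yᵢ|) = Σwᵢ|x−xᵢ| + Σwᵢ|y−yᵢ|, so x and y are optimised independently as 1-D weighted medians.
Total weight W = 858; half = 429.
x-coordinate, sorted with cumulative weight:
  x=4 (G, w=20) cum 20
  x=9 (H, w=9) cum 29
  x=10 (A, w=90) cum 119
  x=11 (F, w=300) cum 419
  x=12 (E, w=120) cum 539  ← median
  x=16 (C, w=250) cum 789
  x=19 (D, w=9) cum 798
  x=21 (B, w=60) cum 858
⇒ x* = 12
y-coordinate, sorted with cumulative weight:
  y=3 (E, w=120) cum 120
  y=7 (C, w=250) cum 370
  y=11 (A, w=90) cum 460  ← median
  y=14 (F, w=300) cum 760
  y=16 (H, w=9) cum 769
  y=16 (G, w=20) cum 789
  y=18 (D, w=9) cum 798
  y=22 (B, w=60) cum 858
⇒ y* = 11

(12, 11)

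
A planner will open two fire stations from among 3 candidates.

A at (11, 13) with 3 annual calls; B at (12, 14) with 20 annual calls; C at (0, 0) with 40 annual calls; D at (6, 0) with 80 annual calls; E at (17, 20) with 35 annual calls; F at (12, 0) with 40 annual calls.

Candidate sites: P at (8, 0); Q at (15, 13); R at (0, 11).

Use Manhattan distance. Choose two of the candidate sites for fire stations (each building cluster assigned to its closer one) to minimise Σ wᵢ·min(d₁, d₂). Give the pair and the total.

{P, Q}, total 1047

Evaluate every pair (each demand assigned to the nearer of the two):
  {P, Q}: total = 1047
  {P, R}: total = 1889
  {Q, R}: total = 2847
Best pair: {P, Q} with total 1047.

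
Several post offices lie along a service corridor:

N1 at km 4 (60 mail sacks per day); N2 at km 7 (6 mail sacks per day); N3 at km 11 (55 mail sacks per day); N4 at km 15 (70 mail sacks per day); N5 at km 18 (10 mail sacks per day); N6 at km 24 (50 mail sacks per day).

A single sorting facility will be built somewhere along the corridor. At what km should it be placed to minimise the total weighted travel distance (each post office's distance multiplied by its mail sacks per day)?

For a sum of weighted absolute distances on a line, the optimum is the weighted median (not the mean). Total weight W = 251; half-weight = 125.5.
Sort by position and accumulate weight:
  km 4 (N1, w=60) → cum 60
  km 7 (N2, w=6) → cum 66
  km 11 (N3, w=55) → cum 121
  km 15 (N4, w=70) → cum 191  ≥ 125.5 → median here
  km 18 (N5, w=10) → cum 201
  km 24 (N6, w=50) → cum 251
Optimal location: km 15.

x = 15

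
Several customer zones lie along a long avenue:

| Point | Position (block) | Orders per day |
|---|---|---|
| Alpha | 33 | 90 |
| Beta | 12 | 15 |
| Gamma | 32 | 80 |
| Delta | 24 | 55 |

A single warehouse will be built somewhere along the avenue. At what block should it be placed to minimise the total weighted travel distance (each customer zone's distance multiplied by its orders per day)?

For a sum of weighted absolute distances on a line, the optimum is the weighted median (not the mean). Total weight W = 240; half-weight = 120.
Sort by position and accumulate weight:
  block 12 (Beta, w=15) → cum 15
  block 24 (Delta, w=55) → cum 70
  block 32 (Gamma, w=80) → cum 150  ≥ 120 → median here
  block 33 (Alpha, w=90) → cum 240
Optimal location: block 32.

x = 32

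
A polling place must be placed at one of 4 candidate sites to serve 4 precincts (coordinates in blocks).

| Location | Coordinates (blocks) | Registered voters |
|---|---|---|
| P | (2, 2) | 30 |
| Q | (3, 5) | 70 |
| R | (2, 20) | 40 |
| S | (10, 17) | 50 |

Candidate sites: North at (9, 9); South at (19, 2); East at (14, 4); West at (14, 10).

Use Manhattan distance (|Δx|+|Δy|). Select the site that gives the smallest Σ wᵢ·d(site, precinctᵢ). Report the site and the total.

North, total 2290 blocks

Total weighted distance at each candidate:
  North (9, 9): total = 2290
  South (19, 2): total = 4440
  East (14, 4): total = 3230
  West (14, 10): total = 3150
Minimum is at North with total 2290 blocks.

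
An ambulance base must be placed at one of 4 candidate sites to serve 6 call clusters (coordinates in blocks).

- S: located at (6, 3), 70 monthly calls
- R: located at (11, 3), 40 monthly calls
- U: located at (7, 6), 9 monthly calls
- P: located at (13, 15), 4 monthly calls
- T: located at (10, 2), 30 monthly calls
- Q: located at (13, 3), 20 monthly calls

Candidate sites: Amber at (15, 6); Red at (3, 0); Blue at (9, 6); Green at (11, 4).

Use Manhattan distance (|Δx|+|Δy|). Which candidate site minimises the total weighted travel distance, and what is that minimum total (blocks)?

Green, total 716 blocks

Total weighted distance at each candidate:
  Amber (15, 6): total = 1606
  Red (3, 0): total = 1580
  Blue (9, 6): total = 980
  Green (11, 4): total = 716
Minimum is at Green with total 716 blocks.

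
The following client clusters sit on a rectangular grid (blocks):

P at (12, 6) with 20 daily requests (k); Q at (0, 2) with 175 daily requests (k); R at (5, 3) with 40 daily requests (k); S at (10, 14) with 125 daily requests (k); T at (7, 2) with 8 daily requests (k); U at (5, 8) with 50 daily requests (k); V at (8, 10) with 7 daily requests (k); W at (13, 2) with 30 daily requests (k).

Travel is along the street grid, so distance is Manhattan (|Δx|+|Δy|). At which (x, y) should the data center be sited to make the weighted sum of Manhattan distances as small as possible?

(5, 3)

Manhattan distance separates: Σwᵢ(|x−xᵢ|+|y−yᵢ|) = Σwᵢ|x−xᵢ| + Σwᵢ|y−yᵢ|, so x and y are optimised independently as 1-D weighted medians.
Total weight W = 455; half = 227.5.
x-coordinate, sorted with cumulative weight:
  x=0 (Q, w=175) cum 175
  x=5 (R, w=40) cum 215
  x=5 (U, w=50) cum 265  ← median
  x=7 (T, w=8) cum 273
  x=8 (V, w=7) cum 280
  x=10 (S, w=125) cum 405
  x=12 (P, w=20) cum 425
  x=13 (W, w=30) cum 455
⇒ x* = 5
y-coordinate, sorted with cumulative weight:
  y=2 (Q, w=175) cum 175
  y=2 (T, w=8) cum 183
  y=2 (W, w=30) cum 213
  y=3 (R, w=40) cum 253  ← median
  y=6 (P, w=20) cum 273
  y=8 (U, w=50) cum 323
  y=10 (V, w=7) cum 330
  y=14 (S, w=125) cum 455
⇒ y* = 3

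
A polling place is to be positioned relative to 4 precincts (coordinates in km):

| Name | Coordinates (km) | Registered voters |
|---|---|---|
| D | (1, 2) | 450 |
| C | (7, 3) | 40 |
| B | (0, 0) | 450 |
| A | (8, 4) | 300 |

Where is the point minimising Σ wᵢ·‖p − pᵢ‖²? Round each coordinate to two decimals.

(2.52, 1.79)

The minimiser of Σwᵢ‖p−pᵢ‖² is the weighted centroid p* = (Σwᵢpᵢ)/(Σwᵢ).
Σwᵢ = 1240.
Σwᵢxᵢ = 450·1 + 40·7 + 450·0 + 300·8 = 3130.
Σwᵢyᵢ = 450·2 + 40·3 + 450·0 + 300·4 = 2220.
x* = 3130/1240 = 2.52, y* = 2220/1240 = 1.79.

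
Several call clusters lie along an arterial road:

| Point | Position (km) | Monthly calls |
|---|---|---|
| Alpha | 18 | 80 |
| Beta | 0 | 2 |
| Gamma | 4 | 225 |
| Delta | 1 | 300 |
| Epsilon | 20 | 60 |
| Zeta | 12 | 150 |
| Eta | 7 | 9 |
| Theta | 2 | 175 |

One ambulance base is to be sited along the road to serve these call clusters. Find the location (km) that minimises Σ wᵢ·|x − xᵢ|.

For a sum of weighted absolute distances on a line, the optimum is the weighted median (not the mean). Total weight W = 1001; half-weight = 500.5.
Sort by position and accumulate weight:
  km 0 (Beta, w=2) → cum 2
  km 1 (Delta, w=300) → cum 302
  km 2 (Theta, w=175) → cum 477
  km 4 (Gamma, w=225) → cum 702  ≥ 500.5 → median here
  km 7 (Eta, w=9) → cum 711
  km 12 (Zeta, w=150) → cum 861
  km 18 (Alpha, w=80) → cum 941
  km 20 (Epsilon, w=60) → cum 1001
Optimal location: km 4.

x = 4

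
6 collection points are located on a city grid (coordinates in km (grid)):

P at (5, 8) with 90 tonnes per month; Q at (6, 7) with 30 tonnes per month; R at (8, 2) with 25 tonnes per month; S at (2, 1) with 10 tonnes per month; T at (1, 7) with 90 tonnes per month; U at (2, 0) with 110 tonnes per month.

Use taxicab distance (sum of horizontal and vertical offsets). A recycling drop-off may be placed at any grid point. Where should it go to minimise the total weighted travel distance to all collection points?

Manhattan distance separates: Σwᵢ(|x−xᵢ|+|y−yᵢ|) = Σwᵢ|x−xᵢ| + Σwᵢ|y−yᵢ|, so x and y are optimised independently as 1-D weighted medians.
Total weight W = 355; half = 177.5.
x-coordinate, sorted with cumulative weight:
  x=1 (T, w=90) cum 90
  x=2 (S, w=10) cum 100
  x=2 (U, w=110) cum 210  ← median
  x=5 (P, w=90) cum 300
  x=6 (Q, w=30) cum 330
  x=8 (R, w=25) cum 355
⇒ x* = 2
y-coordinate, sorted with cumulative weight:
  y=0 (U, w=110) cum 110
  y=1 (S, w=10) cum 120
  y=2 (R, w=25) cum 145
  y=7 (Q, w=30) cum 175
  y=7 (T, w=90) cum 265  ← median
  y=8 (P, w=90) cum 355
⇒ y* = 7

(2, 7)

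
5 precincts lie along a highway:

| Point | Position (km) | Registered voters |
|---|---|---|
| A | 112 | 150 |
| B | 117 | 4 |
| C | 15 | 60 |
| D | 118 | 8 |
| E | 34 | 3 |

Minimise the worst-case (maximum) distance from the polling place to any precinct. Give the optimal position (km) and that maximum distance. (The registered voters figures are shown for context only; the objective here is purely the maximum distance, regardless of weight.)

The 1-center on a line is the midpoint of the two extreme points: leftmost at 15, rightmost at 118.
Optimal location = (15 + 118)/2 = 66.5; maximum distance = (118 − 15)/2 = 51.5.

location 66.5, max distance 51.5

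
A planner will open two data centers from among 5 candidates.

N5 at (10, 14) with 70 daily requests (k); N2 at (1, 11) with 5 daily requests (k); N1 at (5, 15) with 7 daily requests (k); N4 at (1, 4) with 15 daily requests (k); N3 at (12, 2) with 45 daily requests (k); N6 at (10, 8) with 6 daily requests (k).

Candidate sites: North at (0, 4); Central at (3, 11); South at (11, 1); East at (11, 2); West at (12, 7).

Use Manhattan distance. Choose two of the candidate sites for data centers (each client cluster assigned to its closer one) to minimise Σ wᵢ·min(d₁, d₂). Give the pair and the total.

{Central, East}, total 974

Evaluate every pair (each demand assigned to the nearer of the two):
  {Central, East}: total = 974
  {Central, South}: total = 1025
  {North, West}: total = 1033
  {East, West}: total = 1053
  {Central, West}: total = 1060
  {South, West}: total = 1113
  {North, East}: total = 1164
  {North, South}: total = 1285
  {South, East}: total = 1405
  {North, Central}: total = 1457
Best pair: {Central, East} with total 974.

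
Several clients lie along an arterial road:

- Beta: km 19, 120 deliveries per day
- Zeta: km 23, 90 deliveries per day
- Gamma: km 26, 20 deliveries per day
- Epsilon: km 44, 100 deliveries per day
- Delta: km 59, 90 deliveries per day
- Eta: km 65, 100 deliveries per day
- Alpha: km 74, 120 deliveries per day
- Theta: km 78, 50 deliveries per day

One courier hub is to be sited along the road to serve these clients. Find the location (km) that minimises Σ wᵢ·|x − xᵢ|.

x = 59

For a sum of weighted absolute distances on a line, the optimum is the weighted median (not the mean). Total weight W = 690; half-weight = 345.
Sort by position and accumulate weight:
  km 19 (Beta, w=120) → cum 120
  km 23 (Zeta, w=90) → cum 210
  km 26 (Gamma, w=20) → cum 230
  km 44 (Epsilon, w=100) → cum 330
  km 59 (Delta, w=90) → cum 420  ≥ 345 → median here
  km 65 (Eta, w=100) → cum 520
  km 74 (Alpha, w=120) → cum 640
  km 78 (Theta, w=50) → cum 690
Optimal location: km 59.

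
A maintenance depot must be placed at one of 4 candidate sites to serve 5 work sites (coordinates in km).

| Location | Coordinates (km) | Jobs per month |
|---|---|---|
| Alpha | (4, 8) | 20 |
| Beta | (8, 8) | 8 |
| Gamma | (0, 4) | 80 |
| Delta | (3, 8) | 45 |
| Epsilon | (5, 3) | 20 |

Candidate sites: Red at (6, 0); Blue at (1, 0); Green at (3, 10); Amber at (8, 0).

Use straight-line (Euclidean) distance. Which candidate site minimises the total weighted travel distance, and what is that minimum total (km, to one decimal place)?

Total weighted distance at each candidate:
  Red (6, 0): total = 1255.5
  Blue (1, 0): total = 1056.8
  Green (3, 10): total = 860.1
  Amber (8, 0): total = 1467.8
Minimum is at Green with total 860.1 km.

Green, total 860.1 km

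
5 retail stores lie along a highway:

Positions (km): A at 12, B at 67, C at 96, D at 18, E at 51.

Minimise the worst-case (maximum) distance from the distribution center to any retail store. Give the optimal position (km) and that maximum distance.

location 54, max distance 42

The 1-center on a line is the midpoint of the two extreme points: leftmost at 12, rightmost at 96.
Optimal location = (12 + 96)/2 = 54; maximum distance = (96 − 12)/2 = 42.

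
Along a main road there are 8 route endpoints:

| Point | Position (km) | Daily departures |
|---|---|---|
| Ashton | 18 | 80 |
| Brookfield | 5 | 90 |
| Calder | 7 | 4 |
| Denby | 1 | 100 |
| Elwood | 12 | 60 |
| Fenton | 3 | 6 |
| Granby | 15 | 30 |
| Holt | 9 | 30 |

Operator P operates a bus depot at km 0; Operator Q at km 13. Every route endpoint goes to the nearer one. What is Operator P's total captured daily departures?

196

The indifferent point is the midpoint (0+13)/2 = 6.5; route endpoints left of it (closer to Operator P at 0) go to Operator P, those right go to Operator Q.
  Denby at 1 (w=100) → Operator P
  Fenton at 3 (w=6) → Operator P
  Brookfield at 5 (w=90) → Operator P
  Calder at 7 (w=4) → Operator Q
  Holt at 9 (w=30) → Operator Q
  Elwood at 12 (w=60) → Operator Q
  Granby at 15 (w=30) → Operator Q
  Ashton at 18 (w=80) → Operator Q
Operator P captures 196; Operator Q captures 204.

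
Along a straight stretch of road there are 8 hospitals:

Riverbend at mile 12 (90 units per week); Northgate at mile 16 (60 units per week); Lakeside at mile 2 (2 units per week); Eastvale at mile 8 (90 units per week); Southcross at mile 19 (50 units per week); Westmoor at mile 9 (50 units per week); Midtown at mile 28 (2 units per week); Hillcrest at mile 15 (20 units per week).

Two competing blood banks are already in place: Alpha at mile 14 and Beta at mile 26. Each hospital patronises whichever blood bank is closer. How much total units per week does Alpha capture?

362

The indifferent point is the midpoint (14+26)/2 = 20; hospitals left of it (closer to Alpha at 14) go to Alpha, those right go to Beta.
  Lakeside at 2 (w=2) → Alpha
  Eastvale at 8 (w=90) → Alpha
  Westmoor at 9 (w=50) → Alpha
  Riverbend at 12 (w=90) → Alpha
  Hillcrest at 15 (w=20) → Alpha
  Northgate at 16 (w=60) → Alpha
  Southcross at 19 (w=50) → Alpha
  Midtown at 28 (w=2) → Beta
Alpha captures 362; Beta captures 2.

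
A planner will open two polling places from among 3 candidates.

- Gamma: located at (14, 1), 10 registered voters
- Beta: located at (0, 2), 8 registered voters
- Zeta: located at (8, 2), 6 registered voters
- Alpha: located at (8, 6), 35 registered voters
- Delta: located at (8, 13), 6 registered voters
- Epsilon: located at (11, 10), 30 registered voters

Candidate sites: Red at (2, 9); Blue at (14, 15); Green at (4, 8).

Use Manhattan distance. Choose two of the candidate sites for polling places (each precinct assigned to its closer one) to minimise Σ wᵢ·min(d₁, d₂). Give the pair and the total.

Evaluate every pair (each demand assigned to the nearer of the two):
  {Blue, Green}: total = 778
  {Red, Green}: total = 836
  {Red, Blue}: total = 893
Best pair: {Blue, Green} with total 778.

{Blue, Green}, total 778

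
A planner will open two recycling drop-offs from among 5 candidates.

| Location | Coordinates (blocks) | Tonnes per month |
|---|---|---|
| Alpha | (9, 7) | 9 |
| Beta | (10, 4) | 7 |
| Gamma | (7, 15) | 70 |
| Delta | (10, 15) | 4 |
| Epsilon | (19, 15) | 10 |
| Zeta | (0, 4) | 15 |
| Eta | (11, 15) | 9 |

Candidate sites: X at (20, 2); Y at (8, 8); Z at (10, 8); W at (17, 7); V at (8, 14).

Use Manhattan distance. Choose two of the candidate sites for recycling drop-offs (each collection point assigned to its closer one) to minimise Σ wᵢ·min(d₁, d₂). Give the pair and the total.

Evaluate every pair (each demand assigned to the nearer of the two):
  {Y, V}: total = 548
  {Z, V}: total = 564
  {W, V}: total = 700
  {X, V}: total = 734
  {Y, W}: total = 1026
  {Y, Z}: total = 1046
  {X, Y}: total = 1066
  {Z, W}: total = 1156
  {X, Z}: total = 1196
  {X, W}: total = 1988
Best pair: {Y, V} with total 548.

{Y, V}, total 548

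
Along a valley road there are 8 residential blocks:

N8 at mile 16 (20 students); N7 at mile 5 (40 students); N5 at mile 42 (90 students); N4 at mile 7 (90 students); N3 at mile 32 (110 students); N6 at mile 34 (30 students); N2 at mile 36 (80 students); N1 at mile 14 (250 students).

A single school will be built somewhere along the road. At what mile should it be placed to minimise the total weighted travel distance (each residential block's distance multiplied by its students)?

x = 14

For a sum of weighted absolute distances on a line, the optimum is the weighted median (not the mean). Total weight W = 710; half-weight = 355.
Sort by position and accumulate weight:
  mile 5 (N7, w=40) → cum 40
  mile 7 (N4, w=90) → cum 130
  mile 14 (N1, w=250) → cum 380  ≥ 355 → median here
  mile 16 (N8, w=20) → cum 400
  mile 32 (N3, w=110) → cum 510
  mile 34 (N6, w=30) → cum 540
  mile 36 (N2, w=80) → cum 620
  mile 42 (N5, w=90) → cum 710
Optimal location: mile 14.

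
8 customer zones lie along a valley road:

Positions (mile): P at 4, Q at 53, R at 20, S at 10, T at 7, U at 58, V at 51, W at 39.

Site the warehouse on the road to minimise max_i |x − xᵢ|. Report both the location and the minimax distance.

The 1-center on a line is the midpoint of the two extreme points: leftmost at 4, rightmost at 58.
Optimal location = (4 + 58)/2 = 31; maximum distance = (58 − 4)/2 = 27.

location 31, max distance 27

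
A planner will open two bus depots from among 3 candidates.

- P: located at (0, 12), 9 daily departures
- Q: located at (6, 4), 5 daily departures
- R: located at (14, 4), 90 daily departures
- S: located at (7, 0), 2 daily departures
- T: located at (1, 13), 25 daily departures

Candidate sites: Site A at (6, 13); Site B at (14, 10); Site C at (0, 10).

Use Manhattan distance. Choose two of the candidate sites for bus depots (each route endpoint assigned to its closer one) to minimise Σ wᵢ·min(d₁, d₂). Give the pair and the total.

Evaluate every pair (each demand assigned to the nearer of the two):
  {Site B, Site C}: total = 752
  {Site A, Site B}: total = 801
  {Site A, Site C}: total = 1721
Best pair: {Site B, Site C} with total 752.

{Site B, Site C}, total 752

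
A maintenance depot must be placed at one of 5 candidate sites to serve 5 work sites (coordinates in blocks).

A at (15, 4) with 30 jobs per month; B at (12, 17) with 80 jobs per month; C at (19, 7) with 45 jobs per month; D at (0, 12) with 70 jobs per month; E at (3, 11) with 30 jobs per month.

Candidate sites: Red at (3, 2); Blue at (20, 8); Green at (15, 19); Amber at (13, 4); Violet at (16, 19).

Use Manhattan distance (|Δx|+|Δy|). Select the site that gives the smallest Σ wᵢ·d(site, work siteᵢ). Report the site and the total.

Amber, total 3565 blocks

Total weighted distance at each candidate:
  Red (3, 2): total = 4465
  Blue (20, 8): total = 4000
  Green (15, 19): total = 3710
  Amber (13, 4): total = 3565
  Violet (16, 19): total = 3875
Minimum is at Amber with total 3565 blocks.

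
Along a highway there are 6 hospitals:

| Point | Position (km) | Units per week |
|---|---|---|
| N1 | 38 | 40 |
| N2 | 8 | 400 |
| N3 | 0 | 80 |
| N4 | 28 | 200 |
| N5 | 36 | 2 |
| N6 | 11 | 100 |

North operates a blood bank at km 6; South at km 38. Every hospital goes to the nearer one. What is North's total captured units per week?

The indifferent point is the midpoint (6+38)/2 = 22; hospitals left of it (closer to North at 6) go to North, those right go to South.
  N3 at 0 (w=80) → North
  N2 at 8 (w=400) → North
  N6 at 11 (w=100) → North
  N4 at 28 (w=200) → South
  N5 at 36 (w=2) → South
  N1 at 38 (w=40) → South
North captures 580; South captures 242.

580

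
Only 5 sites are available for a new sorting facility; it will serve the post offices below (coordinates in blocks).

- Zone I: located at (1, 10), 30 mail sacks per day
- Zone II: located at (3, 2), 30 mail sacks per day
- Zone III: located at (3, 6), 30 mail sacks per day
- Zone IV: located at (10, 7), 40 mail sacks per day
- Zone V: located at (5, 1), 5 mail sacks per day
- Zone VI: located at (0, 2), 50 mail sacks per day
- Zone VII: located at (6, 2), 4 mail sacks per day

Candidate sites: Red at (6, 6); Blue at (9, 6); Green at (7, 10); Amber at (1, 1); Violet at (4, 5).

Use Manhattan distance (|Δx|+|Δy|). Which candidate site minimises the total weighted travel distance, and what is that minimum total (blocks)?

Violet, total 1135 blocks

Total weighted distance at each candidate:
  Red (6, 6): total = 1316
  Blue (9, 6): total = 1643
  Green (7, 10): total = 1861
  Amber (1, 1): total = 1314
  Violet (4, 5): total = 1135
Minimum is at Violet with total 1135 blocks.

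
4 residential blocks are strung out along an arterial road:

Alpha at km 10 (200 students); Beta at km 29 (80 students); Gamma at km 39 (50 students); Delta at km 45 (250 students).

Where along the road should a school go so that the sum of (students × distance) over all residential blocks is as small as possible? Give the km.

For a sum of weighted absolute distances on a line, the optimum is the weighted median (not the mean). Total weight W = 580; half-weight = 290.
Sort by position and accumulate weight:
  km 10 (Alpha, w=200) → cum 200
  km 29 (Beta, w=80) → cum 280
  km 39 (Gamma, w=50) → cum 330  ≥ 290 → median here
  km 45 (Delta, w=250) → cum 580
Optimal location: km 39.

x = 39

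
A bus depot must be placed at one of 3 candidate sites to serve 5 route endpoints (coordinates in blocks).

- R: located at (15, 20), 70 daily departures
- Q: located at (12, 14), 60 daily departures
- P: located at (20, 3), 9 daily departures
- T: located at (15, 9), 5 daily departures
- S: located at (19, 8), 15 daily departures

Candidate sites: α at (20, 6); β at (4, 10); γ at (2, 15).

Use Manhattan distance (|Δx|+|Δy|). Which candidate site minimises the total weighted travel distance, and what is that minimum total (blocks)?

Total weighted distance at each candidate:
  α (20, 6): total = 2402
  β (4, 10): total = 2712
  γ (2, 15): total = 2645
Minimum is at α with total 2402 blocks.

α, total 2402 blocks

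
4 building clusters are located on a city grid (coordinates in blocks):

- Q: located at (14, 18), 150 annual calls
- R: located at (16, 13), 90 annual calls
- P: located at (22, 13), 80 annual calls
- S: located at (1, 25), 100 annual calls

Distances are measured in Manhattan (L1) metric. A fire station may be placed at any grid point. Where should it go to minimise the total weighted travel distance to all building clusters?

Manhattan distance separates: Σwᵢ(|x−xᵢ|+|y−yᵢ|) = Σwᵢ|x−xᵢ| + Σwᵢ|y−yᵢ|, so x and y are optimised independently as 1-D weighted medians.
Total weight W = 420; half = 210.
x-coordinate, sorted with cumulative weight:
  x=1 (S, w=100) cum 100
  x=14 (Q, w=150) cum 250  ← median
  x=16 (R, w=90) cum 340
  x=22 (P, w=80) cum 420
⇒ x* = 14
y-coordinate, sorted with cumulative weight:
  y=13 (R, w=90) cum 90
  y=13 (P, w=80) cum 170
  y=18 (Q, w=150) cum 320  ← median
  y=25 (S, w=100) cum 420
⇒ y* = 18

(14, 18)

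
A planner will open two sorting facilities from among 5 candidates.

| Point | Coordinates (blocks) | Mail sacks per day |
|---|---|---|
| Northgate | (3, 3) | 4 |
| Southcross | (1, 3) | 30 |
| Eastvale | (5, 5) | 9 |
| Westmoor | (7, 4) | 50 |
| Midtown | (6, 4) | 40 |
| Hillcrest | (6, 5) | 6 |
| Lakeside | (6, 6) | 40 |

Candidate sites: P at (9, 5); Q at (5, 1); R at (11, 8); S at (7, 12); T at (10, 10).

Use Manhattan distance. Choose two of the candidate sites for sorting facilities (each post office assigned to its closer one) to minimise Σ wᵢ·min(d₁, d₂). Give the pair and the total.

{P, Q}, total 720

Evaluate every pair (each demand assigned to the nearer of the two):
  {P, Q}: total = 720
  {P, R}: total = 856
  {P, S}: total = 856
  {P, T}: total = 856
  {Q, R}: total = 912
  {Q, S}: total = 912
  {Q, T}: total = 912
  {R, S}: total = 1671
  {R, T}: total = 1671
  {S, T}: total = 1671
Best pair: {P, Q} with total 720.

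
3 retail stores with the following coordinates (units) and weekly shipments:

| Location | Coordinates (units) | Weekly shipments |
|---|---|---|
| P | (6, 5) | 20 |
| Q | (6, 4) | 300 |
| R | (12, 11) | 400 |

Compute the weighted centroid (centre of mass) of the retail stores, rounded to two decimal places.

(9.33, 7.92)

The minimiser of Σwᵢ‖p−pᵢ‖² is the weighted centroid p* = (Σwᵢpᵢ)/(Σwᵢ).
Σwᵢ = 720.
Σwᵢxᵢ = 20·6 + 300·6 + 400·12 = 6720.
Σwᵢyᵢ = 20·5 + 300·4 + 400·11 = 5700.
x* = 6720/720 = 9.33, y* = 5700/720 = 7.92.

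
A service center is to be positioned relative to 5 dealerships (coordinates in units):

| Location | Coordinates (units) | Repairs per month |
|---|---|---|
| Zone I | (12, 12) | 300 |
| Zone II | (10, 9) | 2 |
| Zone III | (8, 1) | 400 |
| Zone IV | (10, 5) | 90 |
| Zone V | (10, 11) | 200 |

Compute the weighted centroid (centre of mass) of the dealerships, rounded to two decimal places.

(9.80, 6.72)

The minimiser of Σwᵢ‖p−pᵢ‖² is the weighted centroid p* = (Σwᵢpᵢ)/(Σwᵢ).
Σwᵢ = 992.
Σwᵢxᵢ = 300·12 + 2·10 + 400·8 + 90·10 + 200·10 = 9720.
Σwᵢyᵢ = 300·12 + 2·9 + 400·1 + 90·5 + 200·11 = 6668.
x* = 9720/992 = 9.80, y* = 6668/992 = 6.72.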